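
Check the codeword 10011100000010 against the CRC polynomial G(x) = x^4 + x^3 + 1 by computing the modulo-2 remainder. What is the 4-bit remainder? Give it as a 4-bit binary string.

Modulo-2 division of 10011100000010 by 11001:
  pos 0: 10011 XOR 11001 = 01010
  pos 1: 10101 XOR 11001 = 01100
  pos 2: 11000 XOR 11001 = 00001
  pos 6: 10000 XOR 11001 = 01001
  pos 7: 10010 XOR 11001 = 01011
  pos 8: 10111 XOR 11001 = 01110
  pos 9: 11100 XOR 11001 = 00101
Remainder = 0101 (nonzero — an error is detected).

0101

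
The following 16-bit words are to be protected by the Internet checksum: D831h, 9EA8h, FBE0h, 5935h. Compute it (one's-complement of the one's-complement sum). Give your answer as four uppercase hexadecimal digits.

One's-complement addition (fold any carry out of bit 15 back into bit 0):
  0xD831 + 0x9EA8 = 0x176D9 → wrap carry → 0x76DA
  0x76DA + 0xFBE0 = 0x172BA → wrap carry → 0x72BB
  0x72BB + 0x5935 = 0x0CBF0
One's-complement sum = 0xCBF0.
Checksum = ~0xCBF0 & 0xFFFF = 0x340F.

340F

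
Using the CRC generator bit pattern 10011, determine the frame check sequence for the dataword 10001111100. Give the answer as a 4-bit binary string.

Append 4 zeros: 100011111000000. Divide by 10011 (XOR where the leading bit is 1):
  pos 0: 10001 XOR 10011 = 00010
  pos 3: 10111 XOR 10011 = 00100
  pos 5: 10010 XOR 10011 = 00001
  pos 9: 10000 XOR 10011 = 00011
Remainder (last 4 bits) = 0110. This is the CRC / FCS.

0110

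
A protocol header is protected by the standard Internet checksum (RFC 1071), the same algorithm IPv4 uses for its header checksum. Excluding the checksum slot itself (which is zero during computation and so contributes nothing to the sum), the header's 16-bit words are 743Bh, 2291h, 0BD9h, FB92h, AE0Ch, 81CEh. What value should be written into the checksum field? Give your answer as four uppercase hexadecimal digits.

One's-complement addition (fold any carry out of bit 15 back into bit 0):
  0x743B + 0x2291 = 0x096CC
  0x96CC + 0x0BD9 = 0x0A2A5
  0xA2A5 + 0xFB92 = 0x19E37 → wrap carry → 0x9E38
  0x9E38 + 0xAE0C = 0x14C44 → wrap carry → 0x4C45
  0x4C45 + 0x81CE = 0x0CE13
One's-complement sum = 0xCE13.
Checksum = ~0xCE13 & 0xFFFF = 0x31EC.

31EC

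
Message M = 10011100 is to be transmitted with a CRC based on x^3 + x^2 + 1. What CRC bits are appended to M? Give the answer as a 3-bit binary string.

Append 3 zeros: 10011100000. Divide by 1101 (XOR where the leading bit is 1):
  pos 0: 1001 XOR 1101 = 0100
  pos 1: 1001 XOR 1101 = 0100
  pos 2: 1001 XOR 1101 = 0100
  pos 3: 1000 XOR 1101 = 0101
  pos 4: 1010 XOR 1101 = 0111
  pos 5: 1110 XOR 1101 = 0011
  pos 7: 1100 XOR 1101 = 0001
Remainder (last 3 bits) = 001. This is the CRC / FCS.

001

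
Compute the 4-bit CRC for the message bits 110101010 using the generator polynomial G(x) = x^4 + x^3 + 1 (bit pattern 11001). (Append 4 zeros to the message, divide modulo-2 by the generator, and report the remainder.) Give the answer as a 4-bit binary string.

0111

Append 4 zeros: 1101010100000. Divide by 11001 (XOR where the leading bit is 1):
  pos 0: 11010 XOR 11001 = 00011
  pos 3: 11101 XOR 11001 = 00100
  pos 5: 10000 XOR 11001 = 01001
  pos 6: 10010 XOR 11001 = 01011
  pos 7: 10110 XOR 11001 = 01111
  pos 8: 11110 XOR 11001 = 00111
Remainder (last 4 bits) = 0111. This is the CRC / FCS.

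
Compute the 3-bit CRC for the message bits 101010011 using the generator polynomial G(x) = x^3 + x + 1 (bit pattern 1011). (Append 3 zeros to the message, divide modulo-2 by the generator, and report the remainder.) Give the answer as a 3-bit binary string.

Append 3 zeros: 101010011000. Divide by 1011 (XOR where the leading bit is 1):
  pos 0: 1010 XOR 1011 = 0001
  pos 3: 1100 XOR 1011 = 0111
  pos 4: 1111 XOR 1011 = 0100
  pos 5: 1001 XOR 1011 = 0010
  pos 7: 1000 XOR 1011 = 0011
Remainder (last 3 bits) = 110. This is the CRC / FCS.

110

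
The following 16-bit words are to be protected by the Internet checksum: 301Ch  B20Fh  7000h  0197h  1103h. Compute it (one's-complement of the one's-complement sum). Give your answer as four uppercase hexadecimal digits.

One's-complement addition (fold any carry out of bit 15 back into bit 0):
  0x301C + 0xB20F = 0x0E22B
  0xE22B + 0x7000 = 0x1522B → wrap carry → 0x522C
  0x522C + 0x0197 = 0x053C3
  0x53C3 + 0x1103 = 0x064C6
One's-complement sum = 0x64C6.
Checksum = ~0x64C6 & 0xFFFF = 0x9B39.

9B39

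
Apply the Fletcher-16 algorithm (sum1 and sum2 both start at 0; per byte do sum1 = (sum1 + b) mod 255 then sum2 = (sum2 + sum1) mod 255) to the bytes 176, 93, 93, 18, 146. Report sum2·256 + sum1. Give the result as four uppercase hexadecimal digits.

Running sums (mod 255):
  after byte 0 (176): sum1=176, sum2=176
  after byte 1 (93): sum1=14, sum2=190
  after byte 2 (93): sum1=107, sum2=42
  after byte 3 (18): sum1=125, sum2=167
  after byte 4 (146): sum1=16, sum2=183
Checksum = sum2·256 + sum1 = 183·256 + 16 = 46864 = 0xB710.

B710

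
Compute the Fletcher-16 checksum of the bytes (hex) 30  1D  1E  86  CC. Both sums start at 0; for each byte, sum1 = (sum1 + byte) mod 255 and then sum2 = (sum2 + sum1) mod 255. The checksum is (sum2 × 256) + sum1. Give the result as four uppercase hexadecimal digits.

Running sums (mod 255):
  after byte 0 (30): sum1=48, sum2=48
  after byte 1 (1D): sum1=77, sum2=125
  after byte 2 (1E): sum1=107, sum2=232
  after byte 3 (86): sum1=241, sum2=218
  after byte 4 (CC): sum1=190, sum2=153
Checksum = sum2·256 + sum1 = 153·256 + 190 = 39358 = 0x99BE.

99BE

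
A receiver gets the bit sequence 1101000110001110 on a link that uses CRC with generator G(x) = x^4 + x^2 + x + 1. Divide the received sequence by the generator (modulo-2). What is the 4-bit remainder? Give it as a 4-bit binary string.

0000

Modulo-2 division of 1101000110001110 by 10111:
  pos 0: 11010 XOR 10111 = 01101
  pos 1: 11010 XOR 10111 = 01101
  pos 2: 11010 XOR 10111 = 01101
  pos 3: 11011 XOR 10111 = 01100
  pos 4: 11001 XOR 10111 = 01110
  pos 5: 11100 XOR 10111 = 01011
  pos 6: 10110 XOR 10111 = 00001
  pos 10: 10111 XOR 10111 = 00000
Remainder = 0000 (zero — the frame passes the CRC check).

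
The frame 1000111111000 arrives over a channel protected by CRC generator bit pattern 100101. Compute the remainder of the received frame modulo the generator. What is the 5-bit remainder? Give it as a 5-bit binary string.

00000

Modulo-2 division of 1000111111000 by 100101:
  pos 0: 100011 XOR 100101 = 000110
  pos 3: 110111 XOR 100101 = 010010
  pos 4: 100101 XOR 100101 = 000000
Remainder = 00000 (zero — the frame passes the CRC check).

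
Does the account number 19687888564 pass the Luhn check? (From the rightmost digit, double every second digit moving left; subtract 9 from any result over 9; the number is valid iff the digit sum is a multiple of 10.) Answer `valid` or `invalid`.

invalid

From the right, keep odd positions and double even positions (subtract 9 from any doubled value over 9):
  doubled (positions 2,4,...): 3 7 7 7 9 → sum 33
  kept (positions 1,3,...): 4 5 8 7 6 1 → sum 31
Total = 64.
64 mod 10 = 4, so the number is invalid.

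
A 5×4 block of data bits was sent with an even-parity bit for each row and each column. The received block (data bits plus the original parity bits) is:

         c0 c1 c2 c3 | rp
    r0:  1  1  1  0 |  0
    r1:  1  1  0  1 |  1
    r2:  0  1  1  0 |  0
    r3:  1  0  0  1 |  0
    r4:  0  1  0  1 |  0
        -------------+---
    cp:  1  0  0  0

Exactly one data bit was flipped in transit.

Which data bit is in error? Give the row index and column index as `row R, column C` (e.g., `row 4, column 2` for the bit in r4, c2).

row 0, column 3

Recompute each row's even parity and compare to rp:
  r0: data parity 1, sent rp 0 → mismatch
  r1: data parity 1, sent rp 1 → ok
  r2: data parity 0, sent rp 0 → ok
  r3: data parity 0, sent rp 0 → ok
  r4: data parity 0, sent rp 0 → ok
Recompute each column's even parity and compare to cp:
  c0: data parity 1, sent cp 1 → ok
  c1: data parity 0, sent cp 0 → ok
  c2: data parity 0, sent cp 0 → ok
  c3: data parity 1, sent cp 0 → mismatch
Exactly one row (r0) and one column (c3) fail → the flipped bit is at their intersection.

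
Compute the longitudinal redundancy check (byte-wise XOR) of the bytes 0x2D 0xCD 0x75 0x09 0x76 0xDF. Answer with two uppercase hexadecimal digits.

35

XOR the bytes together:
  start with 0x2D
  0x2D ⊕ 0xCD = 0xE0
  0xE0 ⊕ 0x75 = 0x95
  0x95 ⊕ 0x09 = 0x9C
  0x9C ⊕ 0x76 = 0xEA
  0xEA ⊕ 0xDF = 0x35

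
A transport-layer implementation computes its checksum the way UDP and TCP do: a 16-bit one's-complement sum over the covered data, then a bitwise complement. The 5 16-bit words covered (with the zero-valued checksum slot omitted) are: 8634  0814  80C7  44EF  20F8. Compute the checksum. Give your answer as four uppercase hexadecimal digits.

One's-complement addition (fold any carry out of bit 15 back into bit 0):
  0x8634 + 0x0814 = 0x08E48
  0x8E48 + 0x80C7 = 0x10F0F → wrap carry → 0x0F10
  0x0F10 + 0x44EF = 0x053FF
  0x53FF + 0x20F8 = 0x074F7
One's-complement sum = 0x74F7.
Checksum = ~0x74F7 & 0xFFFF = 0x8B08.

8B08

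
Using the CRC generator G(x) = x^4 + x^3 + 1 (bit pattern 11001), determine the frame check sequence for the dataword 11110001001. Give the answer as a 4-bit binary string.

Append 4 zeros: 111100010010000. Divide by 11001 (XOR where the leading bit is 1):
  pos 0: 11110 XOR 11001 = 00111
  pos 2: 11100 XOR 11001 = 00101
  pos 4: 10110 XOR 11001 = 01111
  pos 5: 11110 XOR 11001 = 00111
  pos 7: 11110 XOR 11001 = 00111
  pos 9: 11100 XOR 11001 = 00101
Remainder (last 4 bits) = 1010. This is the CRC / FCS.

1010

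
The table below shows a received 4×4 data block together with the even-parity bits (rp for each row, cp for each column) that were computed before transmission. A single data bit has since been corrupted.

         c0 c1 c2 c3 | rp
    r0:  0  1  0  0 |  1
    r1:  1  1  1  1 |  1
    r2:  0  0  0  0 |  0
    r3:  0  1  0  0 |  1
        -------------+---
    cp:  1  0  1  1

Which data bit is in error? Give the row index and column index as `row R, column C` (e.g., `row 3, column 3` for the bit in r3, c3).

row 1, column 1

Recompute each row's even parity and compare to rp:
  r0: data parity 1, sent rp 1 → ok
  r1: data parity 0, sent rp 1 → mismatch
  r2: data parity 0, sent rp 0 → ok
  r3: data parity 1, sent rp 1 → ok
Recompute each column's even parity and compare to cp:
  c0: data parity 1, sent cp 1 → ok
  c1: data parity 1, sent cp 0 → mismatch
  c2: data parity 1, sent cp 1 → ok
  c3: data parity 1, sent cp 1 → ok
Exactly one row (r1) and one column (c1) fail → the flipped bit is at their intersection.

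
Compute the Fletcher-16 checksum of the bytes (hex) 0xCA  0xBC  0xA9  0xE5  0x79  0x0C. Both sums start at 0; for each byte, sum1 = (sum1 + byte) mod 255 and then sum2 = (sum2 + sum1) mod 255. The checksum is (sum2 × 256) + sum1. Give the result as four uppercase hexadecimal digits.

Running sums (mod 255):
  after byte 0 (0xCA): sum1=202, sum2=202
  after byte 1 (0xBC): sum1=135, sum2=82
  after byte 2 (0xA9): sum1=49, sum2=131
  after byte 3 (0xE5): sum1=23, sum2=154
  after byte 4 (0x79): sum1=144, sum2=43
  after byte 5 (0x0C): sum1=156, sum2=199
Checksum = sum2·256 + sum1 = 199·256 + 156 = 51100 = 0xC79C.

C79C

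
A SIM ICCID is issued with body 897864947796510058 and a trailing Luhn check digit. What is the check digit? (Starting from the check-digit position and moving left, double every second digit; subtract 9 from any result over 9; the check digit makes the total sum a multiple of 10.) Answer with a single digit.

5

Partial digits right→left: 8 5 0 0 1 5 6 9 7 7 4 9 4 6 8 7 9 8
Double every second digit counting from the check-digit position (so the 1st, 3rd, 5th, ... of the partial from the right).
  doubled (with −9 where >9): 7 0 2 3 5 8 8 7 9 → sum 49
  kept as-is: 5 0 5 9 7 9 6 7 8 → sum 56
Total = 49 + 56 = 105.
Check digit = (10 − (105 mod 10)) mod 10 = 5.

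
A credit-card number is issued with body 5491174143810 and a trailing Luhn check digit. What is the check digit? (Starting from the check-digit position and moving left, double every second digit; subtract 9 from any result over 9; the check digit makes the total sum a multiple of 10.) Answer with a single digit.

8

Partial digits right→left: 0 1 8 3 4 1 4 7 1 1 9 4 5
Double every second digit counting from the check-digit position (so the 1st, 3rd, 5th, ... of the partial from the right).
  doubled (with −9 where >9): 0 7 8 8 2 9 1 → sum 35
  kept as-is: 1 3 1 7 1 4 → sum 17
Total = 35 + 17 = 52.
Check digit = (10 − (52 mod 10)) mod 10 = 8.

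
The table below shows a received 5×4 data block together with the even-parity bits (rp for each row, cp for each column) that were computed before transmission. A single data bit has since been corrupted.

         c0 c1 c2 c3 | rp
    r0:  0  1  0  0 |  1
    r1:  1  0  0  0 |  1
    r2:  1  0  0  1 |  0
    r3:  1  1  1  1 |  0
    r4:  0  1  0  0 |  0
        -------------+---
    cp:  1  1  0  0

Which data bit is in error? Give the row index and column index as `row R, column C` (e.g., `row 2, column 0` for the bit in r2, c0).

row 4, column 2

Recompute each row's even parity and compare to rp:
  r0: data parity 1, sent rp 1 → ok
  r1: data parity 1, sent rp 1 → ok
  r2: data parity 0, sent rp 0 → ok
  r3: data parity 0, sent rp 0 → ok
  r4: data parity 1, sent rp 0 → mismatch
Recompute each column's even parity and compare to cp:
  c0: data parity 1, sent cp 1 → ok
  c1: data parity 1, sent cp 1 → ok
  c2: data parity 1, sent cp 0 → mismatch
  c3: data parity 0, sent cp 0 → ok
Exactly one row (r4) and one column (c2) fail → the flipped bit is at their intersection.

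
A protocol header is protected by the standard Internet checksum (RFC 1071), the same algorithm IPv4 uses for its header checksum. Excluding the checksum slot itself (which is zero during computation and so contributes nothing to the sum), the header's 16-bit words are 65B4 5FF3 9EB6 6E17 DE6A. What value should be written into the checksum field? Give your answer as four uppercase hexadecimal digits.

4F1F

One's-complement addition (fold any carry out of bit 15 back into bit 0):
  0x65B4 + 0x5FF3 = 0x0C5A7
  0xC5A7 + 0x9EB6 = 0x1645D → wrap carry → 0x645E
  0x645E + 0x6E17 = 0x0D275
  0xD275 + 0xDE6A = 0x1B0DF → wrap carry → 0xB0E0
One's-complement sum = 0xB0E0.
Checksum = ~0xB0E0 & 0xFFFF = 0x4F1F.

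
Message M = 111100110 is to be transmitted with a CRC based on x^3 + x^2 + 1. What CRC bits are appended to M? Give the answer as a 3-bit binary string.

Append 3 zeros: 111100110000. Divide by 1101 (XOR where the leading bit is 1):
  pos 0: 1111 XOR 1101 = 0010
  pos 2: 1000 XOR 1101 = 0101
  pos 3: 1011 XOR 1101 = 0110
  pos 4: 1101 XOR 1101 = 0000
Remainder (last 3 bits) = 000. This is the CRC / FCS.

000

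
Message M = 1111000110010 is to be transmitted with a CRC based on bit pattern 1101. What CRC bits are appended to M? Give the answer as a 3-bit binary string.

010

Append 3 zeros: 1111000110010000. Divide by 1101 (XOR where the leading bit is 1):
  pos 0: 1111 XOR 1101 = 0010
  pos 2: 1000 XOR 1101 = 0101
  pos 3: 1010 XOR 1101 = 0111
  pos 4: 1111 XOR 1101 = 0010
  pos 6: 1010 XOR 1101 = 0111
  pos 7: 1110 XOR 1101 = 0011
  pos 9: 1110 XOR 1101 = 0011
  pos 11: 1100 XOR 1101 = 0001
Remainder (last 3 bits) = 010. This is the CRC / FCS.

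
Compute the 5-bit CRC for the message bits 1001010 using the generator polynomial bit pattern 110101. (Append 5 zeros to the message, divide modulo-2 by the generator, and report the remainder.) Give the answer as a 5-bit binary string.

Append 5 zeros: 100101000000. Divide by 110101 (XOR where the leading bit is 1):
  pos 0: 100101 XOR 110101 = 010000
  pos 1: 100000 XOR 110101 = 010101
  pos 2: 101010 XOR 110101 = 011111
  pos 3: 111110 XOR 110101 = 001011
  pos 5: 101100 XOR 110101 = 011001
  pos 6: 110010 XOR 110101 = 000111
Remainder (last 5 bits) = 00111. This is the CRC / FCS.

00111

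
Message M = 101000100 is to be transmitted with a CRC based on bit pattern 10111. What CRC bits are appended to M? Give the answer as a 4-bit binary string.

1101

Append 4 zeros: 1010001000000. Divide by 10111 (XOR where the leading bit is 1):
  pos 0: 10100 XOR 10111 = 00011
  pos 3: 11010 XOR 10111 = 01101
  pos 4: 11010 XOR 10111 = 01101
  pos 5: 11010 XOR 10111 = 01101
  pos 6: 11010 XOR 10111 = 01101
  pos 7: 11010 XOR 10111 = 01101
  pos 8: 11010 XOR 10111 = 01101
Remainder (last 4 bits) = 1101. This is the CRC / FCS.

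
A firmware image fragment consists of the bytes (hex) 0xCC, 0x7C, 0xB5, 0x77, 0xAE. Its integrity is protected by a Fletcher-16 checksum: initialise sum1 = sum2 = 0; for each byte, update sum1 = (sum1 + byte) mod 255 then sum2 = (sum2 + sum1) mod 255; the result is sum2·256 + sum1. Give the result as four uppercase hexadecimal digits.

Running sums (mod 255):
  after byte 0 (0xCC): sum1=204, sum2=204
  after byte 1 (0x7C): sum1=73, sum2=22
  after byte 2 (0xB5): sum1=254, sum2=21
  after byte 3 (0x77): sum1=118, sum2=139
  after byte 4 (0xAE): sum1=37, sum2=176
Checksum = sum2·256 + sum1 = 176·256 + 37 = 45093 = 0xB025.

B025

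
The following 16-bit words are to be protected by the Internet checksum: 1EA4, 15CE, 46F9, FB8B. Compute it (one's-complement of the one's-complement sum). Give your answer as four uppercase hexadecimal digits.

One's-complement addition (fold any carry out of bit 15 back into bit 0):
  0x1EA4 + 0x15CE = 0x03472
  0x3472 + 0x46F9 = 0x07B6B
  0x7B6B + 0xFB8B = 0x176F6 → wrap carry → 0x76F7
One's-complement sum = 0x76F7.
Checksum = ~0x76F7 & 0xFFFF = 0x8908.

8908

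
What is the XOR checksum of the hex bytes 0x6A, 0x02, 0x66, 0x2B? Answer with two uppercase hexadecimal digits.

25

XOR the bytes together:
  start with 0x6A
  0x6A ⊕ 0x02 = 0x68
  0x68 ⊕ 0x66 = 0x0E
  0x0E ⊕ 0x2B = 0x25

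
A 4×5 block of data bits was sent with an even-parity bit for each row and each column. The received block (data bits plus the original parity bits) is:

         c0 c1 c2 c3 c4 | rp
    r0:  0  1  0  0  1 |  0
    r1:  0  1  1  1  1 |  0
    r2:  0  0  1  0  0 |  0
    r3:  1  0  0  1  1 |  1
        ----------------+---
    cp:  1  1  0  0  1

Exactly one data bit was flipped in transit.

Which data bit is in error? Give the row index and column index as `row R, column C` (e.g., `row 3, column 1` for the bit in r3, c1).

Recompute each row's even parity and compare to rp:
  r0: data parity 0, sent rp 0 → ok
  r1: data parity 0, sent rp 0 → ok
  r2: data parity 1, sent rp 0 → mismatch
  r3: data parity 1, sent rp 1 → ok
Recompute each column's even parity and compare to cp:
  c0: data parity 1, sent cp 1 → ok
  c1: data parity 0, sent cp 1 → mismatch
  c2: data parity 0, sent cp 0 → ok
  c3: data parity 0, sent cp 0 → ok
  c4: data parity 1, sent cp 1 → ok
Exactly one row (r2) and one column (c1) fail → the flipped bit is at their intersection.

row 2, column 1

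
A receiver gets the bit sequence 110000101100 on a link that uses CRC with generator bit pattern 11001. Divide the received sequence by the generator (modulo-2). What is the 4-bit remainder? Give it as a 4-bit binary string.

Modulo-2 division of 110000101100 by 11001:
  pos 0: 11000 XOR 11001 = 00001
  pos 4: 10101 XOR 11001 = 01100
  pos 5: 11001 XOR 11001 = 00000
Remainder = 0000 (zero — the frame passes the CRC check).

0000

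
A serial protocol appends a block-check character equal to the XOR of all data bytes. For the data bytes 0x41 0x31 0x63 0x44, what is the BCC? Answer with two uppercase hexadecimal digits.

XOR the bytes together:
  start with 0x41
  0x41 ⊕ 0x31 = 0x70
  0x70 ⊕ 0x63 = 0x13
  0x13 ⊕ 0x44 = 0x57

57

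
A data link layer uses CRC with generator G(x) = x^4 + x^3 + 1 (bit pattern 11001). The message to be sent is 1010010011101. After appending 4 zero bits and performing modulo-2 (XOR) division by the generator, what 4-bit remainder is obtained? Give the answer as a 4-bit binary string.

1100

Append 4 zeros: 10100100111010000. Divide by 11001 (XOR where the leading bit is 1):
  pos 0: 10100 XOR 11001 = 01101
  pos 1: 11011 XOR 11001 = 00010
  pos 4: 10001 XOR 11001 = 01000
  pos 5: 10001 XOR 11001 = 01000
  pos 6: 10001 XOR 11001 = 01000
  pos 7: 10000 XOR 11001 = 01001
  pos 8: 10011 XOR 11001 = 01010
  pos 9: 10100 XOR 11001 = 01101
  pos 10: 11010 XOR 11001 = 00011
Remainder (last 4 bits) = 1100. This is the CRC / FCS.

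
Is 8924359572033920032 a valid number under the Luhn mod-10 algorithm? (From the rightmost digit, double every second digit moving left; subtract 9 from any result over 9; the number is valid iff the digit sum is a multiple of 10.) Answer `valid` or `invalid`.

valid

From the right, keep odd positions and double even positions (subtract 9 from any doubled value over 9):
  doubled (positions 2,4,...): 6 0 9 6 4 1 1 8 9 → sum 44
  kept (positions 1,3,...): 2 0 2 3 0 7 9 3 2 8 → sum 36
Total = 80.
80 mod 10 = 0, so the number is valid.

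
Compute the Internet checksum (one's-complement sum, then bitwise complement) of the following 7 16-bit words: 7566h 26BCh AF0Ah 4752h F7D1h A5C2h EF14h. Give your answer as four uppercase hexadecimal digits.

One's-complement addition (fold any carry out of bit 15 back into bit 0):
  0x7566 + 0x26BC = 0x09C22
  0x9C22 + 0xAF0A = 0x14B2C → wrap carry → 0x4B2D
  0x4B2D + 0x4752 = 0x0927F
  0x927F + 0xF7D1 = 0x18A50 → wrap carry → 0x8A51
  0x8A51 + 0xA5C2 = 0x13013 → wrap carry → 0x3014
  0x3014 + 0xEF14 = 0x11F28 → wrap carry → 0x1F29
One's-complement sum = 0x1F29.
Checksum = ~0x1F29 & 0xFFFF = 0xE0D6.

E0D6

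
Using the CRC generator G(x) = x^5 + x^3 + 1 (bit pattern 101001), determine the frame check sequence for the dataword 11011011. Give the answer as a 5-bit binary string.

01101

Append 5 zeros: 1101101100000. Divide by 101001 (XOR where the leading bit is 1):
  pos 0: 110110 XOR 101001 = 011111
  pos 1: 111111 XOR 101001 = 010110
  pos 2: 101101 XOR 101001 = 000100
  pos 5: 100000 XOR 101001 = 001001
  pos 7: 100100 XOR 101001 = 001101
Remainder (last 5 bits) = 01101. This is the CRC / FCS.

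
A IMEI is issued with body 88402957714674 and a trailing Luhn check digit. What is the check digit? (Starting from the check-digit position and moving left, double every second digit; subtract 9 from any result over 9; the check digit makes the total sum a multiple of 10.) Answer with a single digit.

Partial digits right→left: 4 7 6 4 1 7 7 5 9 2 0 4 8 8
Double every second digit counting from the check-digit position (so the 1st, 3rd, 5th, ... of the partial from the right).
  doubled (with −9 where >9): 8 3 2 5 9 0 7 → sum 34
  kept as-is: 7 4 7 5 2 4 8 → sum 37
Total = 34 + 37 = 71.
Check digit = (10 − (71 mod 10)) mod 10 = 9.

9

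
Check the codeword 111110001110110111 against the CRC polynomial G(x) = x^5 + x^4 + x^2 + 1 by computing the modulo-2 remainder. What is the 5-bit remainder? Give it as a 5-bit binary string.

Modulo-2 division of 111110001110110111 by 110101:
  pos 0: 111110 XOR 110101 = 001011
  pos 2: 101100 XOR 110101 = 011001
  pos 3: 110011 XOR 110101 = 000110
  pos 6: 110110 XOR 110101 = 000011
  pos 10: 111101 XOR 110101 = 001000
  pos 12: 100011 XOR 110101 = 010110
Remainder = 10110 (nonzero — an error is detected).

10110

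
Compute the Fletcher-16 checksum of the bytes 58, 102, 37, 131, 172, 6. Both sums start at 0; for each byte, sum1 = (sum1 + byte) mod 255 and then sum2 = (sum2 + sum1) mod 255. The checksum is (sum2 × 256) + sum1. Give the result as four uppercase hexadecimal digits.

Running sums (mod 255):
  after byte 0 (58): sum1=58, sum2=58
  after byte 1 (102): sum1=160, sum2=218
  after byte 2 (37): sum1=197, sum2=160
  after byte 3 (131): sum1=73, sum2=233
  after byte 4 (172): sum1=245, sum2=223
  after byte 5 (6): sum1=251, sum2=219
Checksum = sum2·256 + sum1 = 219·256 + 251 = 56315 = 0xDBFB.

DBFB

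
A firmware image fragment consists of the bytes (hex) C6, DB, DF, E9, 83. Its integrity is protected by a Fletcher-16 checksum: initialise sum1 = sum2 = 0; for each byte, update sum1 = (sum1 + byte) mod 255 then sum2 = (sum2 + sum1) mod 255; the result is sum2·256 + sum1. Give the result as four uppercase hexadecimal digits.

Running sums (mod 255):
  after byte 0 (C6): sum1=198, sum2=198
  after byte 1 (DB): sum1=162, sum2=105
  after byte 2 (DF): sum1=130, sum2=235
  after byte 3 (E9): sum1=108, sum2=88
  after byte 4 (83): sum1=239, sum2=72
Checksum = sum2·256 + sum1 = 72·256 + 239 = 18671 = 0x48EF.

48EF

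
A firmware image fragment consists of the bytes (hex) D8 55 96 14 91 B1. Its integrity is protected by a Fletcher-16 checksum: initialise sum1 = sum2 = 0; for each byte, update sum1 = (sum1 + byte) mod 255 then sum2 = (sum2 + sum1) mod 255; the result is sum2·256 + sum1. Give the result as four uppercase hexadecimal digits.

2B1C

Running sums (mod 255):
  after byte 0 (D8): sum1=216, sum2=216
  after byte 1 (55): sum1=46, sum2=7
  after byte 2 (96): sum1=196, sum2=203
  after byte 3 (14): sum1=216, sum2=164
  after byte 4 (91): sum1=106, sum2=15
  after byte 5 (B1): sum1=28, sum2=43
Checksum = sum2·256 + sum1 = 43·256 + 28 = 11036 = 0x2B1C.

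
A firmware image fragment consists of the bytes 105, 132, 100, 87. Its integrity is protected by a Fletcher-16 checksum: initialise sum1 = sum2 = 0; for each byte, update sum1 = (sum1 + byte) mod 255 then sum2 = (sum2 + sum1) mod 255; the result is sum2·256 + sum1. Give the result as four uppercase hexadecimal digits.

53A9

Running sums (mod 255):
  after byte 0 (105): sum1=105, sum2=105
  after byte 1 (132): sum1=237, sum2=87
  after byte 2 (100): sum1=82, sum2=169
  after byte 3 (87): sum1=169, sum2=83
Checksum = sum2·256 + sum1 = 83·256 + 169 = 21417 = 0x53A9.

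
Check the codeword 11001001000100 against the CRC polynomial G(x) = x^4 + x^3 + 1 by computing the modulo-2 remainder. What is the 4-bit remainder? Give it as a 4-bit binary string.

1011

Modulo-2 division of 11001001000100 by 11001:
  pos 0: 11001 XOR 11001 = 00000
  pos 7: 10001 XOR 11001 = 01000
  pos 8: 10000 XOR 11001 = 01001
  pos 9: 10010 XOR 11001 = 01011
Remainder = 1011 (nonzero — an error is detected).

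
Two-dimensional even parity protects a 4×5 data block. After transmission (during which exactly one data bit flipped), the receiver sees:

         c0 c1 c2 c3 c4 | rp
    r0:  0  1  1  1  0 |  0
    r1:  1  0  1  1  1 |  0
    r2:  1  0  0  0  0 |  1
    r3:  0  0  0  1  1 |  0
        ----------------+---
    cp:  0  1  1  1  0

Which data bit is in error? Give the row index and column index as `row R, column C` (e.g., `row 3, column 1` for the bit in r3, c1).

row 0, column 2

Recompute each row's even parity and compare to rp:
  r0: data parity 1, sent rp 0 → mismatch
  r1: data parity 0, sent rp 0 → ok
  r2: data parity 1, sent rp 1 → ok
  r3: data parity 0, sent rp 0 → ok
Recompute each column's even parity and compare to cp:
  c0: data parity 0, sent cp 0 → ok
  c1: data parity 1, sent cp 1 → ok
  c2: data parity 0, sent cp 1 → mismatch
  c3: data parity 1, sent cp 1 → ok
  c4: data parity 0, sent cp 0 → ok
Exactly one row (r0) and one column (c2) fail → the flipped bit is at their intersection.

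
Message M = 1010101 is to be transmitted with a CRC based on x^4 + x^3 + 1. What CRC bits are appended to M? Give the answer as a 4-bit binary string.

Append 4 zeros: 10101010000. Divide by 11001 (XOR where the leading bit is 1):
  pos 0: 10101 XOR 11001 = 01100
  pos 1: 11000 XOR 11001 = 00001
  pos 5: 11000 XOR 11001 = 00001
Remainder (last 4 bits) = 0010. This is the CRC / FCS.

0010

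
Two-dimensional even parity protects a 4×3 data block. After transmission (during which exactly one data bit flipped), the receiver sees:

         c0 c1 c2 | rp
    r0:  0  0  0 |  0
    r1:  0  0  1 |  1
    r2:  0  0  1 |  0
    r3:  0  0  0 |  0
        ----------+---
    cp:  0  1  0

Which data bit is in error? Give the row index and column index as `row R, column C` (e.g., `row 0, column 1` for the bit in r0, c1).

row 2, column 1

Recompute each row's even parity and compare to rp:
  r0: data parity 0, sent rp 0 → ok
  r1: data parity 1, sent rp 1 → ok
  r2: data parity 1, sent rp 0 → mismatch
  r3: data parity 0, sent rp 0 → ok
Recompute each column's even parity and compare to cp:
  c0: data parity 0, sent cp 0 → ok
  c1: data parity 0, sent cp 1 → mismatch
  c2: data parity 0, sent cp 0 → ok
Exactly one row (r2) and one column (c1) fail → the flipped bit is at their intersection.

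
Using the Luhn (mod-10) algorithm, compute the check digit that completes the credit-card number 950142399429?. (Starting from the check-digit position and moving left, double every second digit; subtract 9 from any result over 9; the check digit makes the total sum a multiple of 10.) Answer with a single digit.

0

Partial digits right→left: 9 2 4 9 9 3 2 4 1 0 5 9
Double every second digit counting from the check-digit position (so the 1st, 3rd, 5th, ... of the partial from the right).
  doubled (with −9 where >9): 9 8 9 4 2 1 → sum 33
  kept as-is: 2 9 3 4 0 9 → sum 27
Total = 33 + 27 = 60.
Check digit = (10 − (60 mod 10)) mod 10 = 0.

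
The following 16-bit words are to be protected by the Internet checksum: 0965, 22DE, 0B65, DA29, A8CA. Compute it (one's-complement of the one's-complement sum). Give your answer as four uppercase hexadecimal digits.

One's-complement addition (fold any carry out of bit 15 back into bit 0):
  0x0965 + 0x22DE = 0x02C43
  0x2C43 + 0x0B65 = 0x037A8
  0x37A8 + 0xDA29 = 0x111D1 → wrap carry → 0x11D2
  0x11D2 + 0xA8CA = 0x0BA9C
One's-complement sum = 0xBA9C.
Checksum = ~0xBA9C & 0xFFFF = 0x4563.

4563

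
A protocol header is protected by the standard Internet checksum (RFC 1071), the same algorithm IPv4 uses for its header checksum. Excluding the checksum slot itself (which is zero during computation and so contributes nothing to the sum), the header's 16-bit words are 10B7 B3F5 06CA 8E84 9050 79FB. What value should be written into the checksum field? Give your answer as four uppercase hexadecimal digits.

One's-complement addition (fold any carry out of bit 15 back into bit 0):
  0x10B7 + 0xB3F5 = 0x0C4AC
  0xC4AC + 0x06CA = 0x0CB76
  0xCB76 + 0x8E84 = 0x159FA → wrap carry → 0x59FB
  0x59FB + 0x9050 = 0x0EA4B
  0xEA4B + 0x79FB = 0x16446 → wrap carry → 0x6447
One's-complement sum = 0x6447.
Checksum = ~0x6447 & 0xFFFF = 0x9BB8.

9BB8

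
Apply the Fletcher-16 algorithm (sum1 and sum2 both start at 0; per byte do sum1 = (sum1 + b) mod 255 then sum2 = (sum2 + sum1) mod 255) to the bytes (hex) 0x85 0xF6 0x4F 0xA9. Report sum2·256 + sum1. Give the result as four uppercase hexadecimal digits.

Running sums (mod 255):
  after byte 0 (0x85): sum1=133, sum2=133
  after byte 1 (0xF6): sum1=124, sum2=2
  after byte 2 (0x4F): sum1=203, sum2=205
  after byte 3 (0xA9): sum1=117, sum2=67
Checksum = sum2·256 + sum1 = 67·256 + 117 = 17269 = 0x4375.

4375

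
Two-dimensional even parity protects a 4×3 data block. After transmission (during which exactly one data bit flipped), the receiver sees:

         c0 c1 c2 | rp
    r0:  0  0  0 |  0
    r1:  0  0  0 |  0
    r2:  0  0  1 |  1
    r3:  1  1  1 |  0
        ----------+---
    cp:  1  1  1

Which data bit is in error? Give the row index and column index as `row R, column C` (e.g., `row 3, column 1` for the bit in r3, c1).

row 3, column 2

Recompute each row's even parity and compare to rp:
  r0: data parity 0, sent rp 0 → ok
  r1: data parity 0, sent rp 0 → ok
  r2: data parity 1, sent rp 1 → ok
  r3: data parity 1, sent rp 0 → mismatch
Recompute each column's even parity and compare to cp:
  c0: data parity 1, sent cp 1 → ok
  c1: data parity 1, sent cp 1 → ok
  c2: data parity 0, sent cp 1 → mismatch
Exactly one row (r3) and one column (c2) fail → the flipped bit is at their intersection.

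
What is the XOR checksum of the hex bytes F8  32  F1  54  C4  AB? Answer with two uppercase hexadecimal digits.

00

XOR the bytes together:
  start with 0xF8
  0xF8 ⊕ 0x32 = 0xCA
  0xCA ⊕ 0xF1 = 0x3B
  0x3B ⊕ 0x54 = 0x6F
  0x6F ⊕ 0xC4 = 0xAB
  0xAB ⊕ 0xAB = 0x00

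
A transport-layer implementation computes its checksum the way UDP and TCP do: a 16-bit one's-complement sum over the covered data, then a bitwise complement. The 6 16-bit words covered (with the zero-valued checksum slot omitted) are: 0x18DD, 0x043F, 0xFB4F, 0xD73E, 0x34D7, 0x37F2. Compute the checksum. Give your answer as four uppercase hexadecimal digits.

A38B

One's-complement addition (fold any carry out of bit 15 back into bit 0):
  0x18DD + 0x043F = 0x01D1C
  0x1D1C + 0xFB4F = 0x1186B → wrap carry → 0x186C
  0x186C + 0xD73E = 0x0EFAA
  0xEFAA + 0x34D7 = 0x12481 → wrap carry → 0x2482
  0x2482 + 0x37F2 = 0x05C74
One's-complement sum = 0x5C74.
Checksum = ~0x5C74 & 0xFFFF = 0xA38B.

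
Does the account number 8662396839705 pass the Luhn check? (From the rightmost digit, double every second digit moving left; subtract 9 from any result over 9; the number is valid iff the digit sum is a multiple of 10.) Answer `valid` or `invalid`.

valid

From the right, keep odd positions and double even positions (subtract 9 from any doubled value over 9):
  doubled (positions 2,4,...): 0 9 7 9 4 3 → sum 32
  kept (positions 1,3,...): 5 7 3 6 3 6 8 → sum 38
Total = 70.
70 mod 10 = 0, so the number is valid.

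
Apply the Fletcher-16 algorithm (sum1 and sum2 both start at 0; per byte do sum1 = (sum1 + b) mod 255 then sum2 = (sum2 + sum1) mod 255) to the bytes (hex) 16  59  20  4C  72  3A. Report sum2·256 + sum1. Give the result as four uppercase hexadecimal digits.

Running sums (mod 255):
  after byte 0 (16): sum1=22, sum2=22
  after byte 1 (59): sum1=111, sum2=133
  after byte 2 (20): sum1=143, sum2=21
  after byte 3 (4C): sum1=219, sum2=240
  after byte 4 (72): sum1=78, sum2=63
  after byte 5 (3A): sum1=136, sum2=199
Checksum = sum2·256 + sum1 = 199·256 + 136 = 51080 = 0xC788.

C788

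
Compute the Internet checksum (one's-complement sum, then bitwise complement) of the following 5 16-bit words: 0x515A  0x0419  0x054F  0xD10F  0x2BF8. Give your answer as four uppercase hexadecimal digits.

A835

One's-complement addition (fold any carry out of bit 15 back into bit 0):
  0x515A + 0x0419 = 0x05573
  0x5573 + 0x054F = 0x05AC2
  0x5AC2 + 0xD10F = 0x12BD1 → wrap carry → 0x2BD2
  0x2BD2 + 0x2BF8 = 0x057CA
One's-complement sum = 0x57CA.
Checksum = ~0x57CA & 0xFFFF = 0xA835.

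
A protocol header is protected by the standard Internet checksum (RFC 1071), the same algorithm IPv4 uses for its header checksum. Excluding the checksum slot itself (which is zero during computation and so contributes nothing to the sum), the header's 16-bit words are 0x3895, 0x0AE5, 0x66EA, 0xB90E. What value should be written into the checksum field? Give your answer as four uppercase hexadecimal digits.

9C8C

One's-complement addition (fold any carry out of bit 15 back into bit 0):
  0x3895 + 0x0AE5 = 0x0437A
  0x437A + 0x66EA = 0x0AA64
  0xAA64 + 0xB90E = 0x16372 → wrap carry → 0x6373
One's-complement sum = 0x6373.
Checksum = ~0x6373 & 0xFFFF = 0x9C8C.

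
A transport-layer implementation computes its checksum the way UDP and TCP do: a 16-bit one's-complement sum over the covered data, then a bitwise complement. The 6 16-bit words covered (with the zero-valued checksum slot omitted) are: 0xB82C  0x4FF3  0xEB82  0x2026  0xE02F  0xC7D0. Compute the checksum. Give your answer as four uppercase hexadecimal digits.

4436

One's-complement addition (fold any carry out of bit 15 back into bit 0):
  0xB82C + 0x4FF3 = 0x1081F → wrap carry → 0x0820
  0x0820 + 0xEB82 = 0x0F3A2
  0xF3A2 + 0x2026 = 0x113C8 → wrap carry → 0x13C9
  0x13C9 + 0xE02F = 0x0F3F8
  0xF3F8 + 0xC7D0 = 0x1BBC8 → wrap carry → 0xBBC9
One's-complement sum = 0xBBC9.
Checksum = ~0xBBC9 & 0xFFFF = 0x4436.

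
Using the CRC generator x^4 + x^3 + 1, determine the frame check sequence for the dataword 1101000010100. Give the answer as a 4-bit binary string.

Append 4 zeros: 11010000101000000. Divide by 11001 (XOR where the leading bit is 1):
  pos 0: 11010 XOR 11001 = 00011
  pos 3: 11000 XOR 11001 = 00001
  pos 7: 11010 XOR 11001 = 00011
  pos 10: 11000 XOR 11001 = 00001
Remainder (last 4 bits) = 0100. This is the CRC / FCS.

0100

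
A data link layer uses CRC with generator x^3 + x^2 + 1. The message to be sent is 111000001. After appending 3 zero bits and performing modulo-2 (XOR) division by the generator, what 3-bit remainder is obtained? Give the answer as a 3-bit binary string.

Append 3 zeros: 111000001000. Divide by 1101 (XOR where the leading bit is 1):
  pos 0: 1110 XOR 1101 = 0011
  pos 2: 1100 XOR 1101 = 0001
  pos 5: 1001 XOR 1101 = 0100
  pos 6: 1000 XOR 1101 = 0101
  pos 7: 1010 XOR 1101 = 0111
  pos 8: 1110 XOR 1101 = 0011
Remainder (last 3 bits) = 011. This is the CRC / FCS.

011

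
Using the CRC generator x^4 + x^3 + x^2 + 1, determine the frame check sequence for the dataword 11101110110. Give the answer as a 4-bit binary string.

Append 4 zeros: 111011101100000. Divide by 11101 (XOR where the leading bit is 1):
  pos 0: 11101 XOR 11101 = 00000
  pos 5: 11011 XOR 11101 = 00110
  pos 7: 11000 XOR 11101 = 00101
  pos 9: 10100 XOR 11101 = 01001
  pos 10: 10010 XOR 11101 = 01111
Remainder (last 4 bits) = 1111. This is the CRC / FCS.

1111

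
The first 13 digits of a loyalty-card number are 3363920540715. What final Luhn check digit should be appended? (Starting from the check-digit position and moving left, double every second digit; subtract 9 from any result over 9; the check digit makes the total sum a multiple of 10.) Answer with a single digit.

Partial digits right→left: 5 1 7 0 4 5 0 2 9 3 6 3 3
Double every second digit counting from the check-digit position (so the 1st, 3rd, 5th, ... of the partial from the right).
  doubled (with −9 where >9): 1 5 8 0 9 3 6 → sum 32
  kept as-is: 1 0 5 2 3 3 → sum 14
Total = 32 + 14 = 46.
Check digit = (10 − (46 mod 10)) mod 10 = 4.

4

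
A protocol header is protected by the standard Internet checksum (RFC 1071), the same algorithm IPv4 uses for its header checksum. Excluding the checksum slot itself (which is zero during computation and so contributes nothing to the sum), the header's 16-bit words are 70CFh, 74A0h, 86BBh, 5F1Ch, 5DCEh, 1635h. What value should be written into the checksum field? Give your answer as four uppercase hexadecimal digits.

C0B4

One's-complement addition (fold any carry out of bit 15 back into bit 0):
  0x70CF + 0x74A0 = 0x0E56F
  0xE56F + 0x86BB = 0x16C2A → wrap carry → 0x6C2B
  0x6C2B + 0x5F1C = 0x0CB47
  0xCB47 + 0x5DCE = 0x12915 → wrap carry → 0x2916
  0x2916 + 0x1635 = 0x03F4B
One's-complement sum = 0x3F4B.
Checksum = ~0x3F4B & 0xFFFF = 0xC0B4.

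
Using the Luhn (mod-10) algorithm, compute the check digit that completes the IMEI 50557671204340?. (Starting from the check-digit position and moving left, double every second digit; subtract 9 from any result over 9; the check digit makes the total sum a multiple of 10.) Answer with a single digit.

4

Partial digits right→left: 0 4 3 4 0 2 1 7 6 7 5 5 0 5
Double every second digit counting from the check-digit position (so the 1st, 3rd, 5th, ... of the partial from the right).
  doubled (with −9 where >9): 0 6 0 2 3 1 0 → sum 12
  kept as-is: 4 4 2 7 7 5 5 → sum 34
Total = 12 + 34 = 46.
Check digit = (10 − (46 mod 10)) mod 10 = 4.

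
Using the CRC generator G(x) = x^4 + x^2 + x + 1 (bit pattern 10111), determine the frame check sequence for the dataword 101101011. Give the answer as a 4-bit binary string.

1010

Append 4 zeros: 1011010110000. Divide by 10111 (XOR where the leading bit is 1):
  pos 0: 10110 XOR 10111 = 00001
  pos 4: 11011 XOR 10111 = 01100
  pos 5: 11000 XOR 10111 = 01111
  pos 6: 11110 XOR 10111 = 01001
  pos 7: 10010 XOR 10111 = 00101
Remainder (last 4 bits) = 1010. This is the CRC / FCS.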